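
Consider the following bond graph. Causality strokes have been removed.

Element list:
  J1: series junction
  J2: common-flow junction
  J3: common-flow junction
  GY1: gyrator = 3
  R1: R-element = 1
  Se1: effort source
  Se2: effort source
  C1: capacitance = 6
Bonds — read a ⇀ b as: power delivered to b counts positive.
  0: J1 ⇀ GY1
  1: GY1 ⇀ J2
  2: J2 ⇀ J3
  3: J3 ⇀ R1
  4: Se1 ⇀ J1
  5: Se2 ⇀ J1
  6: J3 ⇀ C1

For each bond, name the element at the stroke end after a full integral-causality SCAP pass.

bond 4 |J1  (Se1 (Se) sets effort on bond)
bond 5 |J1  (Se2: effort source, stroke at far end)
bond 0 |GY1  (J1: last free bond brings flow in)
bond 1 |GY1  (GY GY1: same side as bond 0)
bond 2 |J2  (J2 flow already set via bond 1)
bond 3 |J3  (common-f at J3 fixed by 2)
bond 6 |J3  (1-jn J3 has f-setter on 2)

b0 stroke→GY1
b1 stroke→GY1
b2 stroke→J2
b3 stroke→J3
b4 stroke→J1
b5 stroke→J1
b6 stroke→J3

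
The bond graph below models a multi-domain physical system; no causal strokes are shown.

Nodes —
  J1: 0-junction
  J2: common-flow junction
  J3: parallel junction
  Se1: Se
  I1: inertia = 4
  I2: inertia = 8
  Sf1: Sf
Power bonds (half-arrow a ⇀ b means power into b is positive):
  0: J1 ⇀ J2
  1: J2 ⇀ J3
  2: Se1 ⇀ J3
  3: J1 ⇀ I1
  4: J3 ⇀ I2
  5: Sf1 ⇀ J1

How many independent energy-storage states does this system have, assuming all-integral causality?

bond 2 stroke→J3  (Se1 (Se) sets effort on bond)
bond 5 stroke→Sf1  (Sf1 fixes flow; stroke at Sf1)
bond 1 stroke→J2  (common-e at J3 fixed by 2)
bond 4 stroke→I2  (J3 effort already set via bond 2)
bond 0 stroke→J1  (J2 needs exactly one f-in)
bond 3 stroke→I1  (J1: bond 0 brought effort, rest push out)

2  (I1, I2 all integral)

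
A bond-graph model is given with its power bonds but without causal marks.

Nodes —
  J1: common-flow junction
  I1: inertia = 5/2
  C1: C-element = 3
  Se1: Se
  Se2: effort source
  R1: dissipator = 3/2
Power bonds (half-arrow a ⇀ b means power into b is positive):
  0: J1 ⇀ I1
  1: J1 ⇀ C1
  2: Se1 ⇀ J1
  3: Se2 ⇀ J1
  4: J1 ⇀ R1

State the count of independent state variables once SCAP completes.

2  (C1, I1 all integral)

bond 2 stroke→J1  (Se1: effort source, stroke at far end)
bond 3 stroke→J1  (source Se2 imposes e)
bond 0 stroke→I1  (I1 integral (f out))
bond 1 stroke→J1  (common-f at J1 fixed by 0)
bond 4 stroke→J1  (common-f at J1 fixed by 0)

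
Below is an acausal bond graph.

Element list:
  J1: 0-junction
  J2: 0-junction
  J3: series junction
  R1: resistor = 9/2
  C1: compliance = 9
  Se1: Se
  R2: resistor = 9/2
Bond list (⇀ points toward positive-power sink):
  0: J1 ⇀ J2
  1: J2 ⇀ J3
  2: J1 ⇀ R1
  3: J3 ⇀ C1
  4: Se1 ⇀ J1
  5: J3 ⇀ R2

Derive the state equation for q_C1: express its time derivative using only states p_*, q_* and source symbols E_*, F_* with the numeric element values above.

dq_C1/dt = 2*E_Se1/9 - 2*q_C1/81

bond 4 |J1  (Se1: effort source, stroke at far end)
bond 0 |J2  (J1: bond 4 brought effort, rest push out)
bond 2 |R1  (common-e at J1 fixed by 4)
bond 1 |J3  (0-jn J2 has e-setter on 0)
bond 3 |J3  (C1 outputs effort q/C1)
bond 5 |R2  (J3 needs exactly one f-in)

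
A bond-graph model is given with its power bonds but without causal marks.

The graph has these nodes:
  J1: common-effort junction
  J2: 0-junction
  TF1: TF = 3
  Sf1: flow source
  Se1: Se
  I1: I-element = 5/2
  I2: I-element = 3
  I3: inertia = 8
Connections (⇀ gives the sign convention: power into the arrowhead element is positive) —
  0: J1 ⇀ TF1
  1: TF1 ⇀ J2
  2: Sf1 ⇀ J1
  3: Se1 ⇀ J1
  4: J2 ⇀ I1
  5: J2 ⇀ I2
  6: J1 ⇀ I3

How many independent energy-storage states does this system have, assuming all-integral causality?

bond 2 stroke at Sf1  (Sf1 (Sf) sets flow on bond)
bond 3 stroke at J1  (source Se1 imposes e)
bond 0 stroke at TF1  (J1: bond 3 brought effort, rest push out)
bond 6 stroke at I3  (common-e at J1 fixed by 3)
bond 1 stroke at J2  (TF TF1: opposite of bond 0)
bond 4 stroke at I1  (common-e at J2 fixed by 1)
bond 5 stroke at I2  (J2: bond 1 brought effort, rest push out)

3  (I1, I2, I3 all integral)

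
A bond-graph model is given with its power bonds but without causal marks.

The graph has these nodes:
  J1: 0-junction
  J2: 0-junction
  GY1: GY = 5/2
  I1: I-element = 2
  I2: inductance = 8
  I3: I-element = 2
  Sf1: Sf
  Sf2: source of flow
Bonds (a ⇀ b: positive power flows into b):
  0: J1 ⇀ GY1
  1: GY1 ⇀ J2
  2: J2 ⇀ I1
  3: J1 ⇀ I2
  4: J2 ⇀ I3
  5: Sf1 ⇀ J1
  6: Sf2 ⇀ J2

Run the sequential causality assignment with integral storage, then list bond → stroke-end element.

bond 0 stroke at J1
bond 1 stroke at J2
bond 2 stroke at I1
bond 3 stroke at I2
bond 4 stroke at I3
bond 5 stroke at Sf1
bond 6 stroke at Sf2

β5 stroke→Sf1  (Sf1: flow source, stroke at near end)
β6 stroke→Sf2  (Sf2: flow source, stroke at near end)
β2 stroke→I1  (I1 outputs flow p/I1)
β3 stroke→I2  (I2 integral (f out))
β0 stroke→J1  (only one effort-in slot at J1)
β1 stroke→J2  (GY1 both-in/both-out from 0)
β4 stroke→I3  (0-jn J2 has e-setter on 1)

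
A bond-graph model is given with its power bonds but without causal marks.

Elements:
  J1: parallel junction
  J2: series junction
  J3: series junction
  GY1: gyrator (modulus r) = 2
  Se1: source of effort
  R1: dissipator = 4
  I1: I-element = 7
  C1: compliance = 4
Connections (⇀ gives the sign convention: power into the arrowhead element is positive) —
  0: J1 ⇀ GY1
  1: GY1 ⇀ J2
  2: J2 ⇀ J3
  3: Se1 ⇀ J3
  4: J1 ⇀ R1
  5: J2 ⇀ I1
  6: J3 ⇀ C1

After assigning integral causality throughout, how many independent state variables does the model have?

#3 stroke at J3  (Se1 (Se) sets effort on bond)
#5 stroke at I1  (prefer integral on I1)
#1 stroke at J2  (J2: bond 5 brought flow, rest push out)
#2 stroke at J2  (1-jn J2 has f-setter on 5)
#6 stroke at J3  (common-f at J3 fixed by 2)
#0 stroke at J1  (GY GY1: same side as bond 1)
#4 stroke at R1  (J1 effort already set via bond 0)

2  (C1, I1 all integral)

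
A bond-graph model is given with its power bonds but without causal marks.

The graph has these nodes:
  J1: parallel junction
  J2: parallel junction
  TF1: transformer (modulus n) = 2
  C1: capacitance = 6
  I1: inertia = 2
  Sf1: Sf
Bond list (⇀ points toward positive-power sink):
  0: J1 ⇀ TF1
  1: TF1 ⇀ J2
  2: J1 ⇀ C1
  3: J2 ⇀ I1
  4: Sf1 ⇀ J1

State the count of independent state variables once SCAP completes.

2  (C1, I1 all integral)

#4 →Sf1  (Sf1 fixes flow; stroke at Sf1)
#2 →J1  (prefer integral on C1)
#0 →TF1  (J1 effort already set via bond 2)
#1 →J2  (through TF1, causality passes straight; one stroke at TF1)
#3 →I1  (common-e at J2 fixed by 1)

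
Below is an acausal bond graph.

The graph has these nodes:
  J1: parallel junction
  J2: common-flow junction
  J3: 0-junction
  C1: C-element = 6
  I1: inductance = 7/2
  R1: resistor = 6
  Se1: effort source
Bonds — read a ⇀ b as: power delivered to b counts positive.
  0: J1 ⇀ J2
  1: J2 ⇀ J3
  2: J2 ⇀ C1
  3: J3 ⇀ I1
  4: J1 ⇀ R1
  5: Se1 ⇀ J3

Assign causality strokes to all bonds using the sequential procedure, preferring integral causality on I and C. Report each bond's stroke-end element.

#0 →J1
#1 →J2
#2 →J2
#3 →I1
#4 →R1
#5 →J3

#5 stroke→J3  (Se1: effort source, stroke at far end)
#1 stroke→J2  (0-jn J3 has e-setter on 5)
#3 stroke→I1  (common-e at J3 fixed by 5)
#2 stroke→J2  (C1 outputs effort q/C1)
#0 stroke→J1  (closing 1-jn rule on J2)
#4 stroke→R1  (J1 effort already set via bond 0)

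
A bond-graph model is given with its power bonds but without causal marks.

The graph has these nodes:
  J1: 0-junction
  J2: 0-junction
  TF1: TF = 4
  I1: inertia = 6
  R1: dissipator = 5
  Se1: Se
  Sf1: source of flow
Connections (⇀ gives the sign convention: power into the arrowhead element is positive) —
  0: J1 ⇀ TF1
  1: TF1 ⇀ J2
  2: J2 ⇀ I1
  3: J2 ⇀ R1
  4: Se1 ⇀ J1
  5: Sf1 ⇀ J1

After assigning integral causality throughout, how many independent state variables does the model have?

#4 stroke→J1  (Se1 (Se) sets effort on bond)
#5 stroke→Sf1  (Sf1 (Sf) sets flow on bond)
#0 stroke→TF1  (J1: bond 4 brought effort, rest push out)
#1 stroke→J2  (through TF1, causality passes straight; one stroke at TF1)
#2 stroke→I1  (J2 effort already set via bond 1)
#3 stroke→R1  (J2: bond 1 brought effort, rest push out)

1  (I1 all integral)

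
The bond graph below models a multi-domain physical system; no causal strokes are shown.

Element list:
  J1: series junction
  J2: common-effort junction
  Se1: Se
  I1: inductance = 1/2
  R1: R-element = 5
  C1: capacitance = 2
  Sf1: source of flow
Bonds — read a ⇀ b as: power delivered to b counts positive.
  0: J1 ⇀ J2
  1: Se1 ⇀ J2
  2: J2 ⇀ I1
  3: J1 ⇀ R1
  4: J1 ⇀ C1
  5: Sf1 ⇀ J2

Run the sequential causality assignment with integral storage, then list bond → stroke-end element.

β1 |J2  (Se1 fixes effort; stroke away)
β5 |Sf1  (Sf1 (Sf) sets flow on bond)
β0 |J1  (J2 effort already set via bond 1)
β2 |I1  (J2: bond 1 brought effort, rest push out)
β4 |J1  (C1 integral (e out))
β3 |R1  (closing 1-jn rule on J1)

bond 0 stroke at J1
bond 1 stroke at J2
bond 2 stroke at I1
bond 3 stroke at R1
bond 4 stroke at J1
bond 5 stroke at Sf1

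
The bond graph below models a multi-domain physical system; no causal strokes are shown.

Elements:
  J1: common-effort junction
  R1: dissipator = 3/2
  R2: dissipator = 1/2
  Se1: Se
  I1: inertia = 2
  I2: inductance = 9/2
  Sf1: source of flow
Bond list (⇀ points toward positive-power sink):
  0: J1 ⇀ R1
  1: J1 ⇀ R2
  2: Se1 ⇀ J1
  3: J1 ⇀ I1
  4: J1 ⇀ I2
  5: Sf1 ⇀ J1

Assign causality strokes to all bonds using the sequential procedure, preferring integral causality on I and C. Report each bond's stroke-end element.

bond 2 stroke→J1  (Se1: effort source, stroke at far end)
bond 5 stroke→Sf1  (Sf1: flow source, stroke at near end)
bond 0 stroke→R1  (0-jn J1 has e-setter on 2)
bond 1 stroke→R2  (common-e at J1 fixed by 2)
bond 3 stroke→I1  (0-jn J1 has e-setter on 2)
bond 4 stroke→I2  (J1 effort already set via bond 2)

#0 →R1
#1 →R2
#2 →J1
#3 →I1
#4 →I2
#5 →Sf1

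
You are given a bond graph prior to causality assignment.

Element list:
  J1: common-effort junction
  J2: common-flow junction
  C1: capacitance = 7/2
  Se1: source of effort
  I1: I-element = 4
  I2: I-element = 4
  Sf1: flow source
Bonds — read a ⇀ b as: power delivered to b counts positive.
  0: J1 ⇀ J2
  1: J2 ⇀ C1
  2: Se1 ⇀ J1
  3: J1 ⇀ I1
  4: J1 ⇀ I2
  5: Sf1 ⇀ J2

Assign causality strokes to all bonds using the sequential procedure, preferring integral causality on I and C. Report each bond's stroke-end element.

β2 stroke→J1  (Se1: effort source, stroke at far end)
β5 stroke→Sf1  (source Sf1 imposes f)
β0 stroke→J2  (0-jn J1 has e-setter on 2)
β3 stroke→I1  (J1: bond 2 brought effort, rest push out)
β4 stroke→I2  (J1 effort already set via bond 2)
β1 stroke→J2  (J2 flow already set via bond 5)

bond 0 stroke→J2
bond 1 stroke→J2
bond 2 stroke→J1
bond 3 stroke→I1
bond 4 stroke→I2
bond 5 stroke→Sf1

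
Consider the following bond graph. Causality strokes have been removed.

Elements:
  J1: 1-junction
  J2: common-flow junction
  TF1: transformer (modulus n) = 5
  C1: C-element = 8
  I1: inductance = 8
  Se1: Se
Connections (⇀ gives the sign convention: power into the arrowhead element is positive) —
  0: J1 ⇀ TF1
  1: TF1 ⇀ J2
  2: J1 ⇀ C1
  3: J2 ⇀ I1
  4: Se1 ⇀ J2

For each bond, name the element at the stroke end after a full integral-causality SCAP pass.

bond 4 |J2  (Se1 (Se) sets effort on bond)
bond 2 |J1  (C1 integral (e out))
bond 0 |TF1  (closing 1-jn rule on J1)
bond 1 |J2  (TF1: transformer flips bond 0)
bond 3 |I1  (only one flow-in slot at J2)

b0 stroke at TF1
b1 stroke at J2
b2 stroke at J1
b3 stroke at I1
b4 stroke at J2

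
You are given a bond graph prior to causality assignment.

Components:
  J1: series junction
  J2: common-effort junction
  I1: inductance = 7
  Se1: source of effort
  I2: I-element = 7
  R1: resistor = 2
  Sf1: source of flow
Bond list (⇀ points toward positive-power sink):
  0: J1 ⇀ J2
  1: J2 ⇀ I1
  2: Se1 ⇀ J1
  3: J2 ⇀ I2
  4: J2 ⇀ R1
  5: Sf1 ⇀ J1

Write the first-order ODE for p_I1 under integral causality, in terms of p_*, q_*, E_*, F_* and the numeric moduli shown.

#2 stroke at J1  (Se1 (Se) sets effort on bond)
#5 stroke at Sf1  (source Sf1 imposes f)
#0 stroke at J1  (J1 flow already set via bond 5)
#1 stroke at I1  (I1 outputs flow p/I1)
#3 stroke at I2  (I2 outputs flow p/I2)
#4 stroke at J2  (only one effort-in slot at J2)

dp_I1/dt = 2*F_Sf1 - 2*p_I1/7 - 2*p_I2/7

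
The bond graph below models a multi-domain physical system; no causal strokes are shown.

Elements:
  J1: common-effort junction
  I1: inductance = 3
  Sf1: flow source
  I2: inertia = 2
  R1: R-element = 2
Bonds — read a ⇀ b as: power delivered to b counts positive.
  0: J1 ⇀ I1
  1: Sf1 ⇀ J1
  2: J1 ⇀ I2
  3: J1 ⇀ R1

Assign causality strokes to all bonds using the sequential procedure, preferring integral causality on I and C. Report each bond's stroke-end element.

#1 stroke at Sf1  (Sf1: flow source, stroke at near end)
#0 stroke at I1  (prefer integral on I1)
#2 stroke at I2  (I2 integral (f out))
#3 stroke at J1  (only one effort-in slot at J1)

b0 →I1
b1 →Sf1
b2 →I2
b3 →J1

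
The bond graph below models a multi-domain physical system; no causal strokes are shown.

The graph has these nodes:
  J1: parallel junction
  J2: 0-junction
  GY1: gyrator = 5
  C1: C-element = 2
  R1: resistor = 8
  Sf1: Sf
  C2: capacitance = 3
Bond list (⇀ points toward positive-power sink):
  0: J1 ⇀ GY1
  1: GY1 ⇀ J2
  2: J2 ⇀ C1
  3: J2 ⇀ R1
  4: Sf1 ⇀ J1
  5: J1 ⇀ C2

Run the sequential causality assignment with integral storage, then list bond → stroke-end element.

bond 0 stroke→GY1
bond 1 stroke→GY1
bond 2 stroke→J2
bond 3 stroke→R1
bond 4 stroke→Sf1
bond 5 stroke→J1

#4 →Sf1  (source Sf1 imposes f)
#2 →J2  (C1 outputs effort q/C1)
#1 →GY1  (0-jn J2 has e-setter on 2)
#3 →R1  (J2 effort already set via bond 2)
#0 →GY1  (through GY1, causality inverts; strokes same side of GY1)
#5 →J1  (J1 needs exactly one e-in)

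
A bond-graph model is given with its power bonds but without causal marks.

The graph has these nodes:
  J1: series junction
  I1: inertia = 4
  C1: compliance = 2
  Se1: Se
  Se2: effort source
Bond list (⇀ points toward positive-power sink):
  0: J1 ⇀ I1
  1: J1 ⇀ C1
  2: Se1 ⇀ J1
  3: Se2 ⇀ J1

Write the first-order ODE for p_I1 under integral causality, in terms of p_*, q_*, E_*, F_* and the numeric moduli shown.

bond 2 stroke at J1  (Se1 (Se) sets effort on bond)
bond 3 stroke at J1  (source Se2 imposes e)
bond 0 stroke at I1  (prefer integral on I1)
bond 1 stroke at J1  (J1: bond 0 brought flow, rest push out)

dp_I1/dt = E_Se1 + E_Se2 - q_C1/2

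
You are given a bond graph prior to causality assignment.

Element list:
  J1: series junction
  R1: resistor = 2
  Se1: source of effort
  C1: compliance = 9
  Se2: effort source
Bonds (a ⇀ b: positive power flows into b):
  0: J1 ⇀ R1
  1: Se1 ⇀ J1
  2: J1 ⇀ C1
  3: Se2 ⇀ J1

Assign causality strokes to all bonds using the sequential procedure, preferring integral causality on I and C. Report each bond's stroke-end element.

β0 stroke→R1
β1 stroke→J1
β2 stroke→J1
β3 stroke→J1

β1 |J1  (Se1 fixes effort; stroke away)
β3 |J1  (source Se2 imposes e)
β2 |J1  (C1: C, integral causality)
β0 |R1  (J1: last free bond brings flow in)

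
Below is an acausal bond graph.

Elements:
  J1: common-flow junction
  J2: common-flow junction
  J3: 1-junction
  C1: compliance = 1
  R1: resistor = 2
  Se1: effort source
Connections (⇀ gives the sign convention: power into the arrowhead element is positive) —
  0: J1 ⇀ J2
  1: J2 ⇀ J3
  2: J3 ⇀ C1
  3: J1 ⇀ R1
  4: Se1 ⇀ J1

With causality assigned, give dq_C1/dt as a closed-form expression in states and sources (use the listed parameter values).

β4 →J1  (Se1 fixes effort; stroke away)
β2 →J3  (C1 integral (e out))
β1 →J2  (J3 needs exactly one f-in)
β0 →J1  (only one flow-in slot at J2)
β3 →R1  (only one flow-in slot at J1)

dq_C1/dt = E_Se1/2 - q_C1/2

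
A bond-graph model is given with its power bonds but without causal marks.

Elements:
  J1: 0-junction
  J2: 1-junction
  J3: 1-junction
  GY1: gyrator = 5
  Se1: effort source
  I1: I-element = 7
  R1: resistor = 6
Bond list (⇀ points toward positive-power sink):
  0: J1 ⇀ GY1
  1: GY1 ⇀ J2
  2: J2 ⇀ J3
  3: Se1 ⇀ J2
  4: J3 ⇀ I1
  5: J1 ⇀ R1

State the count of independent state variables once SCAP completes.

b3 |J2  (Se1: effort source, stroke at far end)
b4 |I1  (prefer integral on I1)
b2 |J3  (J3 flow already set via bond 4)
b1 |J2  (J2: bond 2 brought flow, rest push out)
b0 |J1  (through GY1, causality inverts; strokes same side of GY1)
b5 |R1  (0-jn J1 has e-setter on 0)

1  (I1 all integral)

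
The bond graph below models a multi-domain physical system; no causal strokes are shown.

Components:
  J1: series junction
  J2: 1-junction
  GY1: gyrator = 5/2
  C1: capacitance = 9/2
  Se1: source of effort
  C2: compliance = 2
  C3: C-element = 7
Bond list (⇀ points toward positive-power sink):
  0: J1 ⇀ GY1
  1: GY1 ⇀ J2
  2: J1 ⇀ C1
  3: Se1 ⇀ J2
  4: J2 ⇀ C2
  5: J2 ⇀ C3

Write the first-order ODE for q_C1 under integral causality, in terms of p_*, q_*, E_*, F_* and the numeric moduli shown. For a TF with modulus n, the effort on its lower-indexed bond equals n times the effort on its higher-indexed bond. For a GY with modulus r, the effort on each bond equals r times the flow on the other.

bond 3 →J2  (Se1 (Se) sets effort on bond)
bond 2 →J1  (C1: C, integral causality)
bond 0 →GY1  (only one flow-in slot at J1)
bond 1 →GY1  (GY1: gyrator matches bond 0)
bond 4 →J2  (common-f at J2 fixed by 1)
bond 5 →J2  (J2: bond 1 brought flow, rest push out)

dq_C1/dt = -2*E_Se1/5 + q_C2/5 + 2*q_C3/35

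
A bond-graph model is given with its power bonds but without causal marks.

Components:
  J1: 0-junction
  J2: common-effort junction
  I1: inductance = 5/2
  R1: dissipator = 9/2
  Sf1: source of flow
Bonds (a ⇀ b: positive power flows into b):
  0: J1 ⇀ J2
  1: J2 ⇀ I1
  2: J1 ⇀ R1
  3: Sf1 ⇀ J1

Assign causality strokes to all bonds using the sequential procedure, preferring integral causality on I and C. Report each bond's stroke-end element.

bond 3 stroke→Sf1  (Sf1 fixes flow; stroke at Sf1)
bond 1 stroke→I1  (I1 integral (f out))
bond 0 stroke→J2  (closing 0-jn rule on J2)
bond 2 stroke→J1  (closing 0-jn rule on J1)

bond 0 |J2
bond 1 |I1
bond 2 |J1
bond 3 |Sf1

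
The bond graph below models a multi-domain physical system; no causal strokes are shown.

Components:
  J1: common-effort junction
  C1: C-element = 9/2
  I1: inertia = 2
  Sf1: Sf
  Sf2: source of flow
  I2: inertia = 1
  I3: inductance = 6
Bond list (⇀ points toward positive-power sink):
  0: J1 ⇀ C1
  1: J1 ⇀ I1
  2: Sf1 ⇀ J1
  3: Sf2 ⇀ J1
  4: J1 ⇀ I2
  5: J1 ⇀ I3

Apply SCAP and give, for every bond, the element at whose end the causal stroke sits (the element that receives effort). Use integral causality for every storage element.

β0 stroke at J1
β1 stroke at I1
β2 stroke at Sf1
β3 stroke at Sf2
β4 stroke at I2
β5 stroke at I3

#2 →Sf1  (source Sf1 imposes f)
#3 →Sf2  (source Sf2 imposes f)
#0 →J1  (prefer integral on C1)
#1 →I1  (common-e at J1 fixed by 0)
#4 →I2  (common-e at J1 fixed by 0)
#5 →I3  (0-jn J1 has e-setter on 0)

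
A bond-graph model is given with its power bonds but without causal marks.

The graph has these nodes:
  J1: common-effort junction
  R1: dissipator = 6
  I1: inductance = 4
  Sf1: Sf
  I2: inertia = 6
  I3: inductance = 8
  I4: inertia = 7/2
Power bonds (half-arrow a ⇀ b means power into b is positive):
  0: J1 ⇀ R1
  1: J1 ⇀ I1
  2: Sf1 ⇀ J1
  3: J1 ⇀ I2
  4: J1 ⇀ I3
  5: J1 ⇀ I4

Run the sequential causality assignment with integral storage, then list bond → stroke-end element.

bond 2 →Sf1  (Sf1 fixes flow; stroke at Sf1)
bond 1 →I1  (I1 integral (f out))
bond 3 →I2  (I2 integral (f out))
bond 4 →I3  (prefer integral on I3)
bond 5 →I4  (I4: I, integral causality)
bond 0 →J1  (J1 needs exactly one e-in)

#0 |J1
#1 |I1
#2 |Sf1
#3 |I2
#4 |I3
#5 |I4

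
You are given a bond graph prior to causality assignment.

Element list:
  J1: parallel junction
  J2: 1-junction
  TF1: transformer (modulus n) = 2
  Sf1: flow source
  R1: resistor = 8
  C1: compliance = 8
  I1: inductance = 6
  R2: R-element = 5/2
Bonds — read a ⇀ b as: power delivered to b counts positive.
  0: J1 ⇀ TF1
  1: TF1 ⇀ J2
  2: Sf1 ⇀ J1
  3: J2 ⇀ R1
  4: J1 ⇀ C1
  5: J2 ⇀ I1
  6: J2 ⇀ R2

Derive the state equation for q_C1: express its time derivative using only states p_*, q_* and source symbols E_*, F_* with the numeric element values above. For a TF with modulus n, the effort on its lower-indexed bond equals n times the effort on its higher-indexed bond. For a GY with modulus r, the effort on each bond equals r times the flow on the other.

bond 2 stroke→Sf1  (Sf1: flow source, stroke at near end)
bond 4 stroke→J1  (C1 outputs effort q/C1)
bond 0 stroke→TF1  (J1 effort already set via bond 4)
bond 1 stroke→J2  (through TF1, causality passes straight; one stroke at TF1)
bond 5 stroke→I1  (I1 integral (f out))
bond 3 stroke→J2  (common-f at J2 fixed by 5)
bond 6 stroke→J2  (1-jn J2 has f-setter on 5)

dq_C1/dt = F_Sf1 - p_I1/12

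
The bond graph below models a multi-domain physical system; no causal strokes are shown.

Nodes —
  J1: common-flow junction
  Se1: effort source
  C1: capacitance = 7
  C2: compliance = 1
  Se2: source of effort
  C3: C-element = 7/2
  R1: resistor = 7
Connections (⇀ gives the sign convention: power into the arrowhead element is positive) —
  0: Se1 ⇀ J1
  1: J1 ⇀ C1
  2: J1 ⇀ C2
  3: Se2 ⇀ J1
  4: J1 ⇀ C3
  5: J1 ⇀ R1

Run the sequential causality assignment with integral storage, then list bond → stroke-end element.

bond 0 →J1
bond 1 →J1
bond 2 →J1
bond 3 →J1
bond 4 →J1
bond 5 →R1

β0 stroke→J1  (source Se1 imposes e)
β3 stroke→J1  (Se2: effort source, stroke at far end)
β1 stroke→J1  (C1 outputs effort q/C1)
β2 stroke→J1  (C2 outputs effort q/C2)
β4 stroke→J1  (C3: C, integral causality)
β5 stroke→R1  (closing 1-jn rule on J1)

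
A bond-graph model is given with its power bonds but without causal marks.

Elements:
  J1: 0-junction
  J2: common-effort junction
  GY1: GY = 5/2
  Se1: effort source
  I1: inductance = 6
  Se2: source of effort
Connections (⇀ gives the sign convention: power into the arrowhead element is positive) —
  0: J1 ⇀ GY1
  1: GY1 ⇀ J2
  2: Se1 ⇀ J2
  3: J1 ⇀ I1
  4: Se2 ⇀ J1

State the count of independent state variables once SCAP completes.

1  (I1 all integral)

β2 |J2  (source Se1 imposes e)
β4 |J1  (Se2: effort source, stroke at far end)
β0 |GY1  (J1 effort already set via bond 4)
β3 |I1  (J1 effort already set via bond 4)
β1 |GY1  (common-e at J2 fixed by 2)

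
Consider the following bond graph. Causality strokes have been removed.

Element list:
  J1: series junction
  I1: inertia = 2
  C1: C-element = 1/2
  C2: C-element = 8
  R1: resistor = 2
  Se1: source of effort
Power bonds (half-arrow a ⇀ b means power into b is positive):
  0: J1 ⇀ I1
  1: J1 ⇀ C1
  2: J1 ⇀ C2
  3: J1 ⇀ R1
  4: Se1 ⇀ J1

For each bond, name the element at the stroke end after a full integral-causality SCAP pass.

bond 4 |J1  (Se1 fixes effort; stroke away)
bond 0 |I1  (I1: I, integral causality)
bond 1 |J1  (common-f at J1 fixed by 0)
bond 2 |J1  (J1: bond 0 brought flow, rest push out)
bond 3 |J1  (1-jn J1 has f-setter on 0)

β0 stroke→I1
β1 stroke→J1
β2 stroke→J1
β3 stroke→J1
β4 stroke→J1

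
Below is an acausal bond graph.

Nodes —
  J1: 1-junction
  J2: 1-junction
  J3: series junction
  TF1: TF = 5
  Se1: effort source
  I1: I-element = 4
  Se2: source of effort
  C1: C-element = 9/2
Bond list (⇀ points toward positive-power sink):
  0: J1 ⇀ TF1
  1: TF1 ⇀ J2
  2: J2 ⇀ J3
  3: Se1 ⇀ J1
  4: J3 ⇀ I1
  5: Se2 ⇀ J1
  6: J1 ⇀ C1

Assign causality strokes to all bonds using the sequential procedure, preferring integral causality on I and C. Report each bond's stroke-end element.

#0 stroke at TF1
#1 stroke at J2
#2 stroke at J3
#3 stroke at J1
#4 stroke at I1
#5 stroke at J1
#6 stroke at J1

β3 stroke→J1  (Se1 (Se) sets effort on bond)
β5 stroke→J1  (Se2: effort source, stroke at far end)
β4 stroke→I1  (prefer integral on I1)
β2 stroke→J3  (J3: bond 4 brought flow, rest push out)
β1 stroke→J2  (common-f at J2 fixed by 2)
β0 stroke→TF1  (TF1 one-in-one-out from 1)
β6 stroke→J1  (J1 flow already set via bond 0)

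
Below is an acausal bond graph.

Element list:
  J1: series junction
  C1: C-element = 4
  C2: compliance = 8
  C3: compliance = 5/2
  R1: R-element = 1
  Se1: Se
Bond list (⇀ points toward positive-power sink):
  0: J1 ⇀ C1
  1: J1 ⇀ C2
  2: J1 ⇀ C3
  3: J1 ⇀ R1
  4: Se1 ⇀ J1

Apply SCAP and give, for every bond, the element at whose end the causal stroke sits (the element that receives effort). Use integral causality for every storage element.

#4 →J1  (Se1 (Se) sets effort on bond)
#0 →J1  (prefer integral on C1)
#1 →J1  (C2: C, integral causality)
#2 →J1  (C3 outputs effort q/C3)
#3 →R1  (closing 1-jn rule on J1)

β0 →J1
β1 →J1
β2 →J1
β3 →R1
β4 →J1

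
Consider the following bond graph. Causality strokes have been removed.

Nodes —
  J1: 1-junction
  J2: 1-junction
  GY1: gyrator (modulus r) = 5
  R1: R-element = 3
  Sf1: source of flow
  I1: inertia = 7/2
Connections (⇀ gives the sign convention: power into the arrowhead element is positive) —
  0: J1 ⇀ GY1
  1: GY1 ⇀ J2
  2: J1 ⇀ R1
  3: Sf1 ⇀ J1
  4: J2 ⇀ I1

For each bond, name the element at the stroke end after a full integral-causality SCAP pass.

bond 3 |Sf1  (Sf1 fixes flow; stroke at Sf1)
bond 0 |J1  (1-jn J1 has f-setter on 3)
bond 2 |J1  (J1 flow already set via bond 3)
bond 1 |J2  (GY1: gyrator matches bond 0)
bond 4 |I1  (J2: last free bond brings flow in)

b0 →J1
b1 →J2
b2 →J1
b3 →Sf1
b4 →I1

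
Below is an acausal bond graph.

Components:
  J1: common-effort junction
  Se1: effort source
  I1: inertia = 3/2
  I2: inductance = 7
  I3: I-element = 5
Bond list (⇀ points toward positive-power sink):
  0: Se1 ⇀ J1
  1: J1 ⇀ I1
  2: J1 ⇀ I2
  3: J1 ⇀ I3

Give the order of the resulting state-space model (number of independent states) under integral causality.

b0 →J1  (Se1: effort source, stroke at far end)
b1 →I1  (J1 effort already set via bond 0)
b2 →I2  (0-jn J1 has e-setter on 0)
b3 →I3  (0-jn J1 has e-setter on 0)

3  (I1, I2, I3 all integral)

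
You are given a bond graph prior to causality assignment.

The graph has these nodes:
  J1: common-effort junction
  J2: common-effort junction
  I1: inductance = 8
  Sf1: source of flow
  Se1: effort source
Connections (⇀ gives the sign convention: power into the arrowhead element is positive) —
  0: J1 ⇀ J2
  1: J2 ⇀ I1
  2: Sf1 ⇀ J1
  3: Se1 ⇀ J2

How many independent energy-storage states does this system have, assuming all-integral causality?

β2 →Sf1  (Sf1 fixes flow; stroke at Sf1)
β3 →J2  (Se1: effort source, stroke at far end)
β0 →J1  (J1 needs exactly one e-in)
β1 →I1  (J2 effort already set via bond 3)

1  (I1 all integral)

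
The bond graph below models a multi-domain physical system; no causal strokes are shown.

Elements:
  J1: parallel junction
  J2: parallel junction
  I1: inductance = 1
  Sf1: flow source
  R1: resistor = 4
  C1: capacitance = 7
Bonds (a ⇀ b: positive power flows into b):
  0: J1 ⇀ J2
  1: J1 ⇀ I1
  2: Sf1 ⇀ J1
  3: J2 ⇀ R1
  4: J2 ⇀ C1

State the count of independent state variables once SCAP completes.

2  (C1, I1 all integral)

b2 stroke at Sf1  (source Sf1 imposes f)
b1 stroke at I1  (prefer integral on I1)
b0 stroke at J1  (J1: last free bond brings effort in)
b4 stroke at J2  (C1: C, integral causality)
b3 stroke at R1  (J2 effort already set via bond 4)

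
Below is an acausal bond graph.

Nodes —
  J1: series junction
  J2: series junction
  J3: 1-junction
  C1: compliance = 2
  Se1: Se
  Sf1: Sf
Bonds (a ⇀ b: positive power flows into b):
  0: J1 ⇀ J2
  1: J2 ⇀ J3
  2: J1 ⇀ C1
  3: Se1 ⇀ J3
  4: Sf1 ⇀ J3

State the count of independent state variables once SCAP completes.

bond 3 →J3  (Se1: effort source, stroke at far end)
bond 4 →Sf1  (Sf1 fixes flow; stroke at Sf1)
bond 1 →J3  (J3 flow already set via bond 4)
bond 0 →J2  (common-f at J2 fixed by 1)
bond 2 →J1  (1-jn J1 has f-setter on 0)

1  (C1 all integral)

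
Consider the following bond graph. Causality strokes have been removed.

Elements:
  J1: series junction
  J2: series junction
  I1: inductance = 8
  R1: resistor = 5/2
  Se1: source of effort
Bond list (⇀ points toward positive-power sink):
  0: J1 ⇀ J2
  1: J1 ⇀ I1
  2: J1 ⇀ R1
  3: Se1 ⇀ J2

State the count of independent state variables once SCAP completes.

1  (I1 all integral)

bond 3 stroke at J2  (source Se1 imposes e)
bond 0 stroke at J1  (J2: last free bond brings flow in)
bond 1 stroke at I1  (prefer integral on I1)
bond 2 stroke at J1  (J1 flow already set via bond 1)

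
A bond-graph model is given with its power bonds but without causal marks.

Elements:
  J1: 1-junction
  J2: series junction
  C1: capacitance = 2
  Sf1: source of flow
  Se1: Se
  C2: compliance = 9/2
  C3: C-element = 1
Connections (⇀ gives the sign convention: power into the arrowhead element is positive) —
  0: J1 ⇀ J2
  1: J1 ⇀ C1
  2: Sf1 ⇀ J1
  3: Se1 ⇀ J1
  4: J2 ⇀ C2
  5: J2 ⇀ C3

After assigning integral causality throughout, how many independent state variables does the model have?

3  (C1, C2, C3 all integral)

b2 stroke→Sf1  (Sf1 fixes flow; stroke at Sf1)
b3 stroke→J1  (source Se1 imposes e)
b0 stroke→J1  (J1: bond 2 brought flow, rest push out)
b1 stroke→J1  (1-jn J1 has f-setter on 2)
b4 stroke→J2  (J2 flow already set via bond 0)
b5 stroke→J2  (J2: bond 0 brought flow, rest push out)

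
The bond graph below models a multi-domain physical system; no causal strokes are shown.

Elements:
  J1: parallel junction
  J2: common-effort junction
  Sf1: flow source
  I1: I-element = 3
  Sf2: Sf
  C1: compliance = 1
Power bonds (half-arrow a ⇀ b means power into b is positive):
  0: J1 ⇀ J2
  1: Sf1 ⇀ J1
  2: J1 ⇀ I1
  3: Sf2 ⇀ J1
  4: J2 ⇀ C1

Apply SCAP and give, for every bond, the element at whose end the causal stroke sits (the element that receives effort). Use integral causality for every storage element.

b1 →Sf1  (Sf1 fixes flow; stroke at Sf1)
b3 →Sf2  (Sf2 fixes flow; stroke at Sf2)
b2 →I1  (prefer integral on I1)
b0 →J1  (J1: last free bond brings effort in)
b4 →J2  (J2: last free bond brings effort in)

b0 stroke→J1
b1 stroke→Sf1
b2 stroke→I1
b3 stroke→Sf2
b4 stroke→J2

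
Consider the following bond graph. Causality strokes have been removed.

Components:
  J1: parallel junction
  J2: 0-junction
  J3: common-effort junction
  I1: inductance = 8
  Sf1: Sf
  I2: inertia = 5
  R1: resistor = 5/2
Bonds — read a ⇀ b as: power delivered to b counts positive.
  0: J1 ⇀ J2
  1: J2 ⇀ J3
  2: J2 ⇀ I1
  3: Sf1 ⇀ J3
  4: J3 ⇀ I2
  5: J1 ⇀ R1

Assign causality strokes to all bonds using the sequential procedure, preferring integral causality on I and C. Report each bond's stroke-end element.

b0 stroke→J2
b1 stroke→J3
b2 stroke→I1
b3 stroke→Sf1
b4 stroke→I2
b5 stroke→J1

β3 |Sf1  (Sf1 fixes flow; stroke at Sf1)
β2 |I1  (prefer integral on I1)
β4 |I2  (prefer integral on I2)
β1 |J3  (J3: last free bond brings effort in)
β0 |J2  (only one effort-in slot at J2)
β5 |J1  (closing 0-jn rule on J1)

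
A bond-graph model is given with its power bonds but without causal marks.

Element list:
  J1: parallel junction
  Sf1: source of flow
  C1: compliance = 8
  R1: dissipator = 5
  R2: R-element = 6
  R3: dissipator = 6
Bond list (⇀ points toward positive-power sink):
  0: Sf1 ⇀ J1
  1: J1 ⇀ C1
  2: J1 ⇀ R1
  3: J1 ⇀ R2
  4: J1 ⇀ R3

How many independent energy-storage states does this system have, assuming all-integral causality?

1  (C1 all integral)

#0 stroke→Sf1  (Sf1 (Sf) sets flow on bond)
#1 stroke→J1  (C1 integral (e out))
#2 stroke→R1  (common-e at J1 fixed by 1)
#3 stroke→R2  (J1: bond 1 brought effort, rest push out)
#4 stroke→R3  (J1: bond 1 brought effort, rest push out)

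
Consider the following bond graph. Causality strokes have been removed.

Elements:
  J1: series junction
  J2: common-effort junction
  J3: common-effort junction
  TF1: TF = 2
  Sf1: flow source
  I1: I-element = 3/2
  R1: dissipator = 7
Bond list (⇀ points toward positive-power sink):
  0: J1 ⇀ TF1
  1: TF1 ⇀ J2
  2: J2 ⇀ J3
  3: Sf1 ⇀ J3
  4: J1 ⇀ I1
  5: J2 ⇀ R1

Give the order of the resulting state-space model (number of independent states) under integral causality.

1  (I1 all integral)

bond 3 stroke at Sf1  (Sf1 (Sf) sets flow on bond)
bond 2 stroke at J3  (J3: last free bond brings effort in)
bond 4 stroke at I1  (I1 outputs flow p/I1)
bond 0 stroke at J1  (common-f at J1 fixed by 4)
bond 1 stroke at TF1  (through TF1, causality passes straight; one stroke at TF1)
bond 5 stroke at J2  (J2 needs exactly one e-in)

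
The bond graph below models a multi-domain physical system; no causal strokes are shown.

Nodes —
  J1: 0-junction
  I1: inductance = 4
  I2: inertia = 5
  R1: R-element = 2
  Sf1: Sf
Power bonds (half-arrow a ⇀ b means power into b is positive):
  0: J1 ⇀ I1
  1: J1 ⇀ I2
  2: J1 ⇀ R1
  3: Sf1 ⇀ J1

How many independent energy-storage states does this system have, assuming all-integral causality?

b3 stroke at Sf1  (Sf1 (Sf) sets flow on bond)
b0 stroke at I1  (I1: I, integral causality)
b1 stroke at I2  (I2 integral (f out))
b2 stroke at J1  (J1 needs exactly one e-in)

2  (I1, I2 all integral)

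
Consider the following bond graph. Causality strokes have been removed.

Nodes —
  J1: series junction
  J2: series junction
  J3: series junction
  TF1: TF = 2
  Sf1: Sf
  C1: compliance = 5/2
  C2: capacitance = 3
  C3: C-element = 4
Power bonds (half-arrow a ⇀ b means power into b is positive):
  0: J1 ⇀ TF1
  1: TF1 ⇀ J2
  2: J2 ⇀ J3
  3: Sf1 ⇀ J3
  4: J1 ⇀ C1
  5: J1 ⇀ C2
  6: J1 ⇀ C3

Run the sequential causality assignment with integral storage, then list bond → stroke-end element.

β0 |TF1
β1 |J2
β2 |J3
β3 |Sf1
β4 |J1
β5 |J1
β6 |J1

#3 |Sf1  (Sf1: flow source, stroke at near end)
#2 |J3  (common-f at J3 fixed by 3)
#1 |J2  (J2: bond 2 brought flow, rest push out)
#0 |TF1  (TF1: transformer flips bond 1)
#4 |J1  (common-f at J1 fixed by 0)
#5 |J1  (J1 flow already set via bond 0)
#6 |J1  (common-f at J1 fixed by 0)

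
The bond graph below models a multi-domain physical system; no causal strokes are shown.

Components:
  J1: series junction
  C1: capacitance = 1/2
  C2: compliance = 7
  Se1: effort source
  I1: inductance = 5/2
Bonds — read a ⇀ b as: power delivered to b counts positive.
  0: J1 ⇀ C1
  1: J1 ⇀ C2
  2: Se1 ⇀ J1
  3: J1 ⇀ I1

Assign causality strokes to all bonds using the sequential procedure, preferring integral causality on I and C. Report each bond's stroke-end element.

b0 →J1
b1 →J1
b2 →J1
b3 →I1

b2 →J1  (Se1 (Se) sets effort on bond)
b0 →J1  (C1 integral (e out))
b1 →J1  (C2: C, integral causality)
b3 →I1  (closing 1-jn rule on J1)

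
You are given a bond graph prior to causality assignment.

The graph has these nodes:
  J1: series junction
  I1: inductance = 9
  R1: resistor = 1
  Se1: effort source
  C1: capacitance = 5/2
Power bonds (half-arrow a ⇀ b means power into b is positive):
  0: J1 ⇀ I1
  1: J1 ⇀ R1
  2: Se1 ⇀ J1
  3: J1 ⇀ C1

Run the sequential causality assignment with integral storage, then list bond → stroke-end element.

β0 →I1
β1 →J1
β2 →J1
β3 →J1

bond 2 |J1  (source Se1 imposes e)
bond 0 |I1  (I1 outputs flow p/I1)
bond 1 |J1  (1-jn J1 has f-setter on 0)
bond 3 |J1  (1-jn J1 has f-setter on 0)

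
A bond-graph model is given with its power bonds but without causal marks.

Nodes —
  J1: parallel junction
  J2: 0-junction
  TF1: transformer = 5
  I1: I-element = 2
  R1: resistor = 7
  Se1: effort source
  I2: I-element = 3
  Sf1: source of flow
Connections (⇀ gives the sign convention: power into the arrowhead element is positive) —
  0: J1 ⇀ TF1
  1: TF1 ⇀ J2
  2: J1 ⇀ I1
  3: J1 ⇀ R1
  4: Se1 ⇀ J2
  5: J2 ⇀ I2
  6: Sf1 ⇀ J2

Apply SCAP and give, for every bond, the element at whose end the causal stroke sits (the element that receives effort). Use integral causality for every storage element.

b4 stroke→J2  (Se1 fixes effort; stroke away)
b6 stroke→Sf1  (Sf1 (Sf) sets flow on bond)
b1 stroke→TF1  (0-jn J2 has e-setter on 4)
b5 stroke→I2  (J2: bond 4 brought effort, rest push out)
b0 stroke→J1  (TF TF1: opposite of bond 1)
b2 stroke→I1  (J1 effort already set via bond 0)
b3 stroke→R1  (J1: bond 0 brought effort, rest push out)

b0 stroke at J1
b1 stroke at TF1
b2 stroke at I1
b3 stroke at R1
b4 stroke at J2
b5 stroke at I2
b6 stroke at Sf1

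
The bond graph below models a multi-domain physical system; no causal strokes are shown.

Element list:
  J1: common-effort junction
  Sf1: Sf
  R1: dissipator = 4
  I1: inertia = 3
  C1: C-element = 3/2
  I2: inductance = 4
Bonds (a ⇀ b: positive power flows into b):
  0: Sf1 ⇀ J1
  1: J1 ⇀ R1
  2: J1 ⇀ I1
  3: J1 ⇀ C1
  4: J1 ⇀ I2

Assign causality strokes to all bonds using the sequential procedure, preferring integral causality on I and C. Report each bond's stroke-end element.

#0 stroke at Sf1
#1 stroke at R1
#2 stroke at I1
#3 stroke at J1
#4 stroke at I2

#0 stroke at Sf1  (Sf1 fixes flow; stroke at Sf1)
#2 stroke at I1  (I1: I, integral causality)
#3 stroke at J1  (C1 outputs effort q/C1)
#1 stroke at R1  (J1 effort already set via bond 3)
#4 stroke at I2  (J1: bond 3 brought effort, rest push out)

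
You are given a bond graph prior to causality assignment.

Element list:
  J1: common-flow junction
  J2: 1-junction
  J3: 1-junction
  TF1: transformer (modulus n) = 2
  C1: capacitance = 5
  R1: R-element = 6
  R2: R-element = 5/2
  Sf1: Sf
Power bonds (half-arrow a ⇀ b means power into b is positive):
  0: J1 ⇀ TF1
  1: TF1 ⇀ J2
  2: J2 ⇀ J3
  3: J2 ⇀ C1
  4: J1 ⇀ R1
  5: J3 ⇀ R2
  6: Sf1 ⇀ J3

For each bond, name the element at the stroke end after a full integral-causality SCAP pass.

b0 stroke→TF1
b1 stroke→J2
b2 stroke→J3
b3 stroke→J2
b4 stroke→J1
b5 stroke→J3
b6 stroke→Sf1

b6 |Sf1  (source Sf1 imposes f)
b2 |J3  (1-jn J3 has f-setter on 6)
b5 |J3  (J3 flow already set via bond 6)
b1 |J2  (common-f at J2 fixed by 2)
b3 |J2  (J2: bond 2 brought flow, rest push out)
b0 |TF1  (through TF1, causality passes straight; one stroke at TF1)
b4 |J1  (J1: bond 0 brought flow, rest push out)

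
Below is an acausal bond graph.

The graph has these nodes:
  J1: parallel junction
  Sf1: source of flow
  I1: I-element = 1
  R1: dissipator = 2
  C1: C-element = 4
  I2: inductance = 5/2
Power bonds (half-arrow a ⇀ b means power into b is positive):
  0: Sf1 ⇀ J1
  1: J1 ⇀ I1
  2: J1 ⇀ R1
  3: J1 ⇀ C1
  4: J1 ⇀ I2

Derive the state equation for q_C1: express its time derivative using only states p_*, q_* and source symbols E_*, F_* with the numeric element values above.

dq_C1/dt = F_Sf1 - p_I1 - 2*p_I2/5 - q_C1/8

b0 →Sf1  (Sf1 fixes flow; stroke at Sf1)
b1 →I1  (I1 outputs flow p/I1)
b3 →J1  (C1 outputs effort q/C1)
b2 →R1  (0-jn J1 has e-setter on 3)
b4 →I2  (J1: bond 3 brought effort, rest push out)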